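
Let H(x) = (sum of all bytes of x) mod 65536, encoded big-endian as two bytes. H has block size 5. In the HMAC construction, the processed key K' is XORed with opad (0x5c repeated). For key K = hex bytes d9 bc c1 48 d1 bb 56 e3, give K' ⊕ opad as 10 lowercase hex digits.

Key hex bytes d9 bc c1 48 d1 bb 56 e3 is 8 bytes > B = 5, so hash it first: H(key) = 05 63, then zero-pad to 5 bytes: K' = 05 63 00 00 00.
XOR each byte with 0x5c: 05⊕5c=59, 63⊕5c=3f, 00⊕5c=5c, 00⊕5c=5c, 00⊕5c=5c.

593f5c5c5c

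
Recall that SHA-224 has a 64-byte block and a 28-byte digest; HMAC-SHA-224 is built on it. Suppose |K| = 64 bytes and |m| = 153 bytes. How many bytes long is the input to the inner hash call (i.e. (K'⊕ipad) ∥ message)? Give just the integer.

Key is 64 ≤ 64 bytes, zero-padded: |K'| = 64.
Inner input = (K'⊕ipad) ∥ m → 64 + 153 = 217 bytes.

217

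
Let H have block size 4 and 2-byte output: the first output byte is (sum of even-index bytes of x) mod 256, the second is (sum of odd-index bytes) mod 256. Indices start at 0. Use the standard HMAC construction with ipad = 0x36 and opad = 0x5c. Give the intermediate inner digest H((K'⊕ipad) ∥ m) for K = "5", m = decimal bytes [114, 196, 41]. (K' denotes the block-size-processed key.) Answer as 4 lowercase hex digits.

Key "5" = 35 is 1 byte ≤ B = 4; zero-pad to 4 bytes: K' = 35 00 00 00.
K' ⊕ ipad = 03 36 36 36.
Inner input = 03 36 36 36 ∥ 72 c4 29.
Inner hash: even-index sum = 212 mod 256 = 212; odd-index sum = 304 mod 256 = 48 → d4 30.

d430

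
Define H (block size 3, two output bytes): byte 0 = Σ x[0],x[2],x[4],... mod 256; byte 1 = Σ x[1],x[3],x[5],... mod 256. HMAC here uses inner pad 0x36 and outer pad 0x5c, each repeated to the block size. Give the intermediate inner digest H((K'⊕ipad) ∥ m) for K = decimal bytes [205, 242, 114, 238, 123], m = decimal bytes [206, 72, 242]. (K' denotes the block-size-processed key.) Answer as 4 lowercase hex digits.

Key decimal bytes [205, 242, 114, 238, 123] = cd f2 72 ee 7b is 5 bytes > B = 3, so hash it first: H(key) = ba e0, then zero-pad to 3 bytes: K' = ba e0 00.
K' ⊕ ipad = 8c d6 36.
Inner input = 8c d6 36 ∥ ce 48 f2.
Inner hash: even-index sum = 266 mod 256 = 10; odd-index sum = 662 mod 256 = 150 → 0a 96.

0a96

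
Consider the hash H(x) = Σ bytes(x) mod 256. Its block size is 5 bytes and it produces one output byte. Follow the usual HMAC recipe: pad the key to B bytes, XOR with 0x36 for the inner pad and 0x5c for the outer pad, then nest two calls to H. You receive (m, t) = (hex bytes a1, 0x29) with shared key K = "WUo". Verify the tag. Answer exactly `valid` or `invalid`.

Key "WUo" = 57 55 6f is 3 bytes ≤ B = 5; zero-pad to 5 bytes: K' = 57 55 6f 00 00.
K' ⊕ ipad = 61 63 59 36 36; K' ⊕ opad = 0b 09 33 5c 5c.
Inner hash: sum = 97+99+89+54+54+161 = 554; mod 256 = 42 → 2a.
Outer hash (recomputed tag): sum = 11+9+51+92+92+42 = 297; mod 256 = 41 → 29.
Recomputed tag = 29; claimed = 29 → match.

valid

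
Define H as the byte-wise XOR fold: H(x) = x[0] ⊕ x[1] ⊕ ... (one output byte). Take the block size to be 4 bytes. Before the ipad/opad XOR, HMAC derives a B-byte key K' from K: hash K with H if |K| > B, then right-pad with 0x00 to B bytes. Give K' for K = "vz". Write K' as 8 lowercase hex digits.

Key "vz" = 76 7a is 2 bytes ≤ B = 4; zero-pad to 4 bytes: K' = 76 7a 00 00.

767a0000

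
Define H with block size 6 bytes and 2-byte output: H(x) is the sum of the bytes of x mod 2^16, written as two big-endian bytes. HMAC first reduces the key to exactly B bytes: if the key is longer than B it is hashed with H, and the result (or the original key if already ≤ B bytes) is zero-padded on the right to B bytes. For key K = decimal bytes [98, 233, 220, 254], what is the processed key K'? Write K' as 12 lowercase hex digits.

Key decimal bytes [98, 233, 220, 254] = 62 e9 dc fe is 4 bytes ≤ B = 6; zero-pad to 6 bytes: K' = 62 e9 dc fe 00 00.

62e9dcfe0000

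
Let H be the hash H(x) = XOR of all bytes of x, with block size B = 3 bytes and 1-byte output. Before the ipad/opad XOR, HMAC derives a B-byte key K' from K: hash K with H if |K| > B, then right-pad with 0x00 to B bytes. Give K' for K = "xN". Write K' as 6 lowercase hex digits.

Key "xN" = 78 4e is 2 bytes ≤ B = 3; zero-pad to 3 bytes: K' = 78 4e 00.

784e00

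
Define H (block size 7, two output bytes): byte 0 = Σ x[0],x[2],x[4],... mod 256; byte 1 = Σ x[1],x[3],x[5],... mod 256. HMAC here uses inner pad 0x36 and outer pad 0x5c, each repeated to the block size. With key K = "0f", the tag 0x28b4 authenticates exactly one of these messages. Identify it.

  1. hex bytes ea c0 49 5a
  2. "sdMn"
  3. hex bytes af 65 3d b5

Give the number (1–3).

Key "0f" = 30 66 is 2 bytes ≤ B = 7; zero-pad to 7 bytes: K' = 30 66 00 00 00 00 00.
K' ⊕ ipad = 06 50 36 36 36 36 36; K' ⊕ opad = 6c 3a 5c 5c 5c 5c 5c.
m1: inner = H(06 50 36 36 36 36 36 ea c0 49 5a) = c2 ef; tag = H(6c 3a 5c 5c 5c 5c 5c c2 ef) = 6fb4
m2: inner = H(06 50 36 36 36 36 36 73 64 4d 6e) = 7a 7c; tag = H(6c 3a 5c 5c 5c 5c 5c 7a 7c) = fc6c
m3: inner = H(06 50 36 36 36 36 36 af 65 3d b5) = c2 a8; tag = H(6c 3a 5c 5c 5c 5c 5c c2 a8) = 28b4 ← matches

3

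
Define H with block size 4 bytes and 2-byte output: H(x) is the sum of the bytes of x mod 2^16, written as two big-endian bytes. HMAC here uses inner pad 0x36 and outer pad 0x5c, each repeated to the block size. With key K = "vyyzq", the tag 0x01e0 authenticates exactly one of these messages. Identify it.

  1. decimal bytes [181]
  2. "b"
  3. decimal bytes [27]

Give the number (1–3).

Key "vyyzq" = 76 79 79 7a 71 is 5 bytes > B = 4, so hash it first: H(key) = 02 53, then zero-pad to 4 bytes: K' = 02 53 00 00.
K' ⊕ ipad = 34 65 36 36; K' ⊕ opad = 5e 0f 5c 5c.
m1: inner = H(34 65 36 36 b5) = 01 ba; tag = H(5e 0f 5c 5c 01 ba) = 01e0 ← matches
m2: inner = H(34 65 36 36 62) = 01 67; tag = H(5e 0f 5c 5c 01 67) = 018d
m3: inner = H(34 65 36 36 1b) = 01 20; tag = H(5e 0f 5c 5c 01 20) = 0146

1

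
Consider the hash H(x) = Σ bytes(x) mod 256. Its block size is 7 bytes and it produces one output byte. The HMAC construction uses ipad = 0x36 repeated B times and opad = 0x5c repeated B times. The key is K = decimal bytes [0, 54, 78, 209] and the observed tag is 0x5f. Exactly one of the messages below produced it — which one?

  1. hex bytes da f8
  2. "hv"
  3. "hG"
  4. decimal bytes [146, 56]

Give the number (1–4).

3

Key decimal bytes [0, 54, 78, 209] = 00 36 4e d1 is 4 bytes ≤ B = 7; zero-pad to 7 bytes: K' = 00 36 4e d1 00 00 00.
K' ⊕ ipad = 36 00 78 e7 36 36 36; K' ⊕ opad = 5c 6a 12 8d 5c 5c 5c.
m1: inner = H(36 00 78 e7 36 36 36 da f8) = 09; tag = H(5c 6a 12 8d 5c 5c 5c 09) = 82
m2: inner = H(36 00 78 e7 36 36 36 68 76) = 15; tag = H(5c 6a 12 8d 5c 5c 5c 15) = 8e
m3: inner = H(36 00 78 e7 36 36 36 68 47) = e6; tag = H(5c 6a 12 8d 5c 5c 5c e6) = 5f ← matches
m4: inner = H(36 00 78 e7 36 36 36 92 38) = 01; tag = H(5c 6a 12 8d 5c 5c 5c 01) = 7a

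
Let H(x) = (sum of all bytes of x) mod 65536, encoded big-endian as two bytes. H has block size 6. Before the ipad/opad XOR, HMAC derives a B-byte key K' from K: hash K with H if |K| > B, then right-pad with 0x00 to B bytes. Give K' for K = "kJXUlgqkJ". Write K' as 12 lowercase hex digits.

|K| = 9 > B = 6, so first hash the key.
H(K): sum = 107+74+88+85+108+103+113+107+74 = 859 → 03 5b.
Zero-pad H(K) = 03 5b to 6 bytes: K' = 03 5b 00 00 00 00.

035b00000000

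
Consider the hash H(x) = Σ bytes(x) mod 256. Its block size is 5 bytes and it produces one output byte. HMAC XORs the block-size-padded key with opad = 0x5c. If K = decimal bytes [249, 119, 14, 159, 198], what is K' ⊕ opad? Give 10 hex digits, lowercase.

a52b52c39a

Key decimal bytes [249, 119, 14, 159, 198] = f9 77 0e 9f c6 is exactly B = 5 bytes: K' = f9 77 0e 9f c6.
XOR each byte with 0x5c: f9⊕5c=a5, 77⊕5c=2b, 0e⊕5c=52, 9f⊕5c=c3, c6⊕5c=9a.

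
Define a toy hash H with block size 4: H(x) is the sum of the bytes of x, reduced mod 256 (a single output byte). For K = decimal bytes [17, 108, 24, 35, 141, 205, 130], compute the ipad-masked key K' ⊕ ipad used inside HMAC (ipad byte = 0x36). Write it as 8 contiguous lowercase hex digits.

Key decimal bytes [17, 108, 24, 35, 141, 205, 130] = 11 6c 18 23 8d cd 82 is 7 bytes > B = 4, so hash it first: H(key) = 94, then zero-pad to 4 bytes: K' = 94 00 00 00.
XOR each byte with 0x36: 94⊕36=a2, 00⊕36=36, 00⊕36=36, 00⊕36=36.

a2363636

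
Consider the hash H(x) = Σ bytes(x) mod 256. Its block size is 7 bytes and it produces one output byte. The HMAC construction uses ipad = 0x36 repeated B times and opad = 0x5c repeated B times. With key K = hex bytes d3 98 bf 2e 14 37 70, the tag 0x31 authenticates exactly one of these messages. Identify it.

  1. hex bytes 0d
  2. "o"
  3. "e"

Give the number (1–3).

Key hex bytes d3 98 bf 2e 14 37 70 is exactly B = 7 bytes: K' = d3 98 bf 2e 14 37 70.
K' ⊕ ipad = e5 ae 89 18 22 01 46; K' ⊕ opad = 8f c4 e3 72 48 6b 2c.
m1: inner = H(e5 ae 89 18 22 01 46 0d) = aa; tag = H(8f c4 e3 72 48 6b 2c aa) = 31 ← matches
m2: inner = H(e5 ae 89 18 22 01 46 6f) = 0c; tag = H(8f c4 e3 72 48 6b 2c 0c) = 93
m3: inner = H(e5 ae 89 18 22 01 46 65) = 02; tag = H(8f c4 e3 72 48 6b 2c 02) = 89

1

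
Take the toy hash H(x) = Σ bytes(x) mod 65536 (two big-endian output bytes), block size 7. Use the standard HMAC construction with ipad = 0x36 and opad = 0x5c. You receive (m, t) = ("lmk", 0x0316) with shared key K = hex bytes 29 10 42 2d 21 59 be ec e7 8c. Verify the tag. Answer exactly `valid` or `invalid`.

valid

Key hex bytes 29 10 42 2d 21 59 be ec e7 8c is 10 bytes > B = 7, so hash it first: H(key) = 04 3f, then zero-pad to 7 bytes: K' = 04 3f 00 00 00 00 00.
K' ⊕ ipad = 32 09 36 36 36 36 36; K' ⊕ opad = 58 63 5c 5c 5c 5c 5c.
Inner hash: sum = 50+9+54+54+54+54+54+108+109+107 = 653 → 02 8d.
Outer hash (recomputed tag): sum = 88+99+92+92+92+92+92+2+141 = 790 → 03 16.
Recomputed tag = 0316; claimed = 0316 → match.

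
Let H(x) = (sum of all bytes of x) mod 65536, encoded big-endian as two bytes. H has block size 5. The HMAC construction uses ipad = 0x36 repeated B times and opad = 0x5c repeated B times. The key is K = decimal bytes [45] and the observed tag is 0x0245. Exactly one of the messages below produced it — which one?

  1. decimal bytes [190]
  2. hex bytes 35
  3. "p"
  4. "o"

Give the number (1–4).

Key decimal bytes [45] = 2d is 1 byte ≤ B = 5; zero-pad to 5 bytes: K' = 2d 00 00 00 00.
K' ⊕ ipad = 1b 36 36 36 36; K' ⊕ opad = 71 5c 5c 5c 5c.
m1: inner = H(1b 36 36 36 36 be) = 01 b1; tag = H(71 5c 5c 5c 5c 01 b1) = 0293
m2: inner = H(1b 36 36 36 36 35) = 01 28; tag = H(71 5c 5c 5c 5c 01 28) = 020a
m3: inner = H(1b 36 36 36 36 70) = 01 63; tag = H(71 5c 5c 5c 5c 01 63) = 0245 ← matches
m4: inner = H(1b 36 36 36 36 6f) = 01 62; tag = H(71 5c 5c 5c 5c 01 62) = 0244

3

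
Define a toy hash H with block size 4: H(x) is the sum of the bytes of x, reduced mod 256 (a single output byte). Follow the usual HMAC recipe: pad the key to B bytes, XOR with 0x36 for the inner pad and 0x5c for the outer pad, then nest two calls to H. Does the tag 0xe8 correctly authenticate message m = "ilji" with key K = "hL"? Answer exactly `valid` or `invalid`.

valid

Key "hL" = 68 4c is 2 bytes ≤ B = 4; zero-pad to 4 bytes: K' = 68 4c 00 00.
K' ⊕ ipad = 5e 7a 36 36; K' ⊕ opad = 34 10 5c 5c.
Inner hash: sum = 94+122+54+54+105+108+106+105 = 748; mod 256 = 236 → ec.
Outer hash (recomputed tag): sum = 52+16+92+92+236 = 488; mod 256 = 232 → e8.
Recomputed tag = e8; claimed = e8 → match.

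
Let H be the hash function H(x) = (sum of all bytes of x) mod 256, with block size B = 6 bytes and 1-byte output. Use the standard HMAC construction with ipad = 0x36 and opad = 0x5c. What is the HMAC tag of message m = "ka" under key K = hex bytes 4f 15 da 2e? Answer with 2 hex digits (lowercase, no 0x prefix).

Key hex bytes 4f 15 da 2e is 4 bytes ≤ B = 6; zero-pad to 6 bytes: K' = 4f 15 da 2e 00 00.
K' ⊕ ipad = 79 23 ec 18 36 36.  K' ⊕ opad = 13 49 86 72 5c 5c.
Inner input = (K'⊕ipad) ∥ m = 79 23 ec 18 36 36 ∥ 6b 61.
Inner hash: sum = 121+35+236+24+54+54+107+97 = 728; mod 256 = 216 → d8.
Outer input = (K'⊕opad) ∥ inner = 13 49 86 72 5c 5c ∥ d8.
Outer hash (tag): sum = 19+73+134+114+92+92+216 = 740; mod 256 = 228 → e4.

e4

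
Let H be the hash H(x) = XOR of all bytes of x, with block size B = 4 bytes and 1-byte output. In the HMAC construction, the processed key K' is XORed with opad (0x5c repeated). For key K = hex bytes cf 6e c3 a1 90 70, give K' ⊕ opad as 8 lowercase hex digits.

Key hex bytes cf 6e c3 a1 90 70 is 6 bytes > B = 4, so hash it first: H(key) = 23, then zero-pad to 4 bytes: K' = 23 00 00 00.
XOR each byte with 0x5c: 23⊕5c=7f, 00⊕5c=5c, 00⊕5c=5c, 00⊕5c=5c.

7f5c5c5c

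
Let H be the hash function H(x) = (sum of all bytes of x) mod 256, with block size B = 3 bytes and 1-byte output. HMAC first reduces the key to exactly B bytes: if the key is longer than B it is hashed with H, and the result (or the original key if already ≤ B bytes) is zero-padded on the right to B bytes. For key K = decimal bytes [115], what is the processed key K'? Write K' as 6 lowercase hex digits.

Key decimal bytes [115] = 73 is 1 byte ≤ B = 3; zero-pad to 3 bytes: K' = 73 00 00.

730000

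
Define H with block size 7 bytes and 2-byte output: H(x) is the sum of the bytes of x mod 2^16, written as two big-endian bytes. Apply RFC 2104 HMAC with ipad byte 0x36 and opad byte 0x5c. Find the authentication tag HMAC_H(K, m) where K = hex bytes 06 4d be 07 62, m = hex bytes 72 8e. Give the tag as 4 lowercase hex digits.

Key hex bytes 06 4d be 07 62 is 5 bytes ≤ B = 7; zero-pad to 7 bytes: K' = 06 4d be 07 62 00 00.
K' ⊕ ipad = 30 7b 88 31 54 36 36.  K' ⊕ opad = 5a 11 e2 5b 3e 5c 5c.
Inner input = (K'⊕ipad) ∥ m = 30 7b 88 31 54 36 36 ∥ 72 8e.
Inner hash: sum = 48+123+136+49+84+54+54+114+142 = 804 → 03 24.
Outer input = (K'⊕opad) ∥ inner = 5a 11 e2 5b 3e 5c 5c ∥ 03 24.
Outer hash (tag): sum = 90+17+226+91+62+92+92+3+36 = 709 → 02 c5.

02c5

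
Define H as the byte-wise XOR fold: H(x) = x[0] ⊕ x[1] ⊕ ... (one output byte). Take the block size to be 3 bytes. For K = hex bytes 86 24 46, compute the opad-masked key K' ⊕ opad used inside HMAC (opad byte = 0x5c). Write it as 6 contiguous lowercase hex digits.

da781a

Key hex bytes 86 24 46 is exactly B = 3 bytes: K' = 86 24 46.
XOR each byte with 0x5c: 86⊕5c=da, 24⊕5c=78, 46⊕5c=1a.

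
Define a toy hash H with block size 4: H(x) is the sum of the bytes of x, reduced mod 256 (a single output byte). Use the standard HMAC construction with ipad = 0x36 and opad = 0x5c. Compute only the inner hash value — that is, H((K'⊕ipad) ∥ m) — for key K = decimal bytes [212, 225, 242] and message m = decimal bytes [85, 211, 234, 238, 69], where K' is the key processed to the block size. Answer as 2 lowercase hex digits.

f8

Key decimal bytes [212, 225, 242] = d4 e1 f2 is 3 bytes ≤ B = 4; zero-pad to 4 bytes: K' = d4 e1 f2 00.
K' ⊕ ipad = e2 d7 c4 36.
Inner input = e2 d7 c4 36 ∥ 55 d3 ea ee 45.
Inner hash: sum = 226+215+196+54+85+211+234+238+69 = 1528; mod 256 = 248 → f8.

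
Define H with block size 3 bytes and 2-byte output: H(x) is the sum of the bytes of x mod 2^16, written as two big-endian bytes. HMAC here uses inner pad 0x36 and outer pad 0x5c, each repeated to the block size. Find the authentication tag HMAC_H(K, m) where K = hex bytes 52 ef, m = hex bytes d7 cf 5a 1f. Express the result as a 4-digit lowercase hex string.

Key hex bytes 52 ef is 2 bytes ≤ B = 3; zero-pad to 3 bytes: K' = 52 ef 00.
K' ⊕ ipad = 64 d9 36.  K' ⊕ opad = 0e b3 5c.
Inner input = (K'⊕ipad) ∥ m = 64 d9 36 ∥ d7 cf 5a 1f.
Inner hash: sum = 100+217+54+215+207+90+31 = 914 → 03 92.
Outer input = (K'⊕opad) ∥ inner = 0e b3 5c ∥ 03 92.
Outer hash (tag): sum = 14+179+92+3+146 = 434 → 01 b2.

01b2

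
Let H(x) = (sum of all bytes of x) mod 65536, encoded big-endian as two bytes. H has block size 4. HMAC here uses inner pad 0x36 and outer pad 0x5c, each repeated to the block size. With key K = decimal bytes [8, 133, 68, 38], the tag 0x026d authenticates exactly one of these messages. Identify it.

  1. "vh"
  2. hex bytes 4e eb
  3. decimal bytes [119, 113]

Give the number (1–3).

Key decimal bytes [8, 133, 68, 38] = 08 85 44 26 is exactly B = 4 bytes: K' = 08 85 44 26.
K' ⊕ ipad = 3e b3 72 10; K' ⊕ opad = 54 d9 18 7a.
m1: inner = H(3e b3 72 10 76 68) = 02 51; tag = H(54 d9 18 7a 02 51) = 0212
m2: inner = H(3e b3 72 10 4e eb) = 02 ac; tag = H(54 d9 18 7a 02 ac) = 026d ← matches
m3: inner = H(3e b3 72 10 77 71) = 02 5b; tag = H(54 d9 18 7a 02 5b) = 021c

2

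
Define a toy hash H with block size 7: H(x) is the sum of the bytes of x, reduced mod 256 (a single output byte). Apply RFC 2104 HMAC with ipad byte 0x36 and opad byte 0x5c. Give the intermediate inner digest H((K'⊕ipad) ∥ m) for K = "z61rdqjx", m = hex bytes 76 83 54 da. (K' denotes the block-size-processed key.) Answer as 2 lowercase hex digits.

Key "z61rdqjx" = 7a 36 31 72 64 71 6a 78 is 8 bytes > B = 7, so hash it first: H(key) = 0a, then zero-pad to 7 bytes: K' = 0a 00 00 00 00 00 00.
K' ⊕ ipad = 3c 36 36 36 36 36 36.
Inner input = 3c 36 36 36 36 36 36 ∥ 76 83 54 da.
Inner hash: sum = 60+54+54+54+54+54+54+118+131+84+218 = 935; mod 256 = 167 → a7.

a7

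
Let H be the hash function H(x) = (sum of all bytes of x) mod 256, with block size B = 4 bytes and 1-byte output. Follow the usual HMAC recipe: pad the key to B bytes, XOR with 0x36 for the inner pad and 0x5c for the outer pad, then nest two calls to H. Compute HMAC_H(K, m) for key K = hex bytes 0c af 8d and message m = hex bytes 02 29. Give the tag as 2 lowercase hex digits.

5f

Key hex bytes 0c af 8d is 3 bytes ≤ B = 4; zero-pad to 4 bytes: K' = 0c af 8d 00.
K' ⊕ ipad = 3a 99 bb 36.  K' ⊕ opad = 50 f3 d1 5c.
Inner input = (K'⊕ipad) ∥ m = 3a 99 bb 36 ∥ 02 29.
Inner hash: sum = 58+153+187+54+2+41 = 495; mod 256 = 239 → ef.
Outer input = (K'⊕opad) ∥ inner = 50 f3 d1 5c ∥ ef.
Outer hash (tag): sum = 80+243+209+92+239 = 863; mod 256 = 95 → 5f.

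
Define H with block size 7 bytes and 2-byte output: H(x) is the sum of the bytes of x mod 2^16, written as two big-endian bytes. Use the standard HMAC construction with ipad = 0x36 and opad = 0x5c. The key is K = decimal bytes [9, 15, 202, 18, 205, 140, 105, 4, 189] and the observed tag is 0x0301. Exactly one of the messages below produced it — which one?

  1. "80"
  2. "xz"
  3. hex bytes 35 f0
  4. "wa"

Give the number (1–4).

Key decimal bytes [9, 15, 202, 18, 205, 140, 105, 4, 189] = 09 0f ca 12 cd 8c 69 04 bd is 9 bytes > B = 7, so hash it first: H(key) = 03 77, then zero-pad to 7 bytes: K' = 03 77 00 00 00 00 00.
K' ⊕ ipad = 35 41 36 36 36 36 36; K' ⊕ opad = 5f 2b 5c 5c 5c 5c 5c.
m1: inner = H(35 41 36 36 36 36 36 38 30) = 01 ec; tag = H(5f 2b 5c 5c 5c 5c 5c 01 ec) = 0343
m2: inner = H(35 41 36 36 36 36 36 78 7a) = 02 76; tag = H(5f 2b 5c 5c 5c 5c 5c 02 76) = 02ce
m3: inner = H(35 41 36 36 36 36 36 35 f0) = 02 a9; tag = H(5f 2b 5c 5c 5c 5c 5c 02 a9) = 0301 ← matches
m4: inner = H(35 41 36 36 36 36 36 77 61) = 02 5c; tag = H(5f 2b 5c 5c 5c 5c 5c 02 5c) = 02b4

3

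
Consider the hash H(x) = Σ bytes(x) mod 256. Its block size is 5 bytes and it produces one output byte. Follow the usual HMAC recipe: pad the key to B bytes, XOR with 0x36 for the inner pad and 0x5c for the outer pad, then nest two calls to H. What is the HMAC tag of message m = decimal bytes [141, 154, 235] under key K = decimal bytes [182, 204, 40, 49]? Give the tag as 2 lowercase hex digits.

Key decimal bytes [182, 204, 40, 49] = b6 cc 28 31 is 4 bytes ≤ B = 5; zero-pad to 5 bytes: K' = b6 cc 28 31 00.
K' ⊕ ipad = 80 fa 1e 07 36.  K' ⊕ opad = ea 90 74 6d 5c.
Inner input = (K'⊕ipad) ∥ m = 80 fa 1e 07 36 ∥ 8d 9a eb.
Inner hash: sum = 128+250+30+7+54+141+154+235 = 999; mod 256 = 231 → e7.
Outer input = (K'⊕opad) ∥ inner = ea 90 74 6d 5c ∥ e7.
Outer hash (tag): sum = 234+144+116+109+92+231 = 926; mod 256 = 158 → 9e.

9e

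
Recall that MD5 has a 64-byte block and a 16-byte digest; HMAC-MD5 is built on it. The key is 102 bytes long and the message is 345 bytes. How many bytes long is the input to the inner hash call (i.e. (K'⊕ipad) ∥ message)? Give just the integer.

409

Key is 102 > 64 bytes, so it is hashed to 16 bytes then zero-padded to 64: |K'| = 64.
Inner input = (K'⊕ipad) ∥ m → 64 + 345 = 409 bytes.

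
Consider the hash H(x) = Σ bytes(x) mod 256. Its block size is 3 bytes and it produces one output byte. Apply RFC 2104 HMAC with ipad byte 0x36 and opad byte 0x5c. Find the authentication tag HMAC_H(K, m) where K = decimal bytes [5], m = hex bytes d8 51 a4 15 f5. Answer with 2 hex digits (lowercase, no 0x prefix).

87

Key decimal bytes [5] = 05 is 1 byte ≤ B = 3; zero-pad to 3 bytes: K' = 05 00 00.
K' ⊕ ipad = 33 36 36.  K' ⊕ opad = 59 5c 5c.
Inner input = (K'⊕ipad) ∥ m = 33 36 36 ∥ d8 51 a4 15 f5.
Inner hash: sum = 51+54+54+216+81+164+21+245 = 886; mod 256 = 118 → 76.
Outer input = (K'⊕opad) ∥ inner = 59 5c 5c ∥ 76.
Outer hash (tag): sum = 89+92+92+118 = 391; mod 256 = 135 → 87.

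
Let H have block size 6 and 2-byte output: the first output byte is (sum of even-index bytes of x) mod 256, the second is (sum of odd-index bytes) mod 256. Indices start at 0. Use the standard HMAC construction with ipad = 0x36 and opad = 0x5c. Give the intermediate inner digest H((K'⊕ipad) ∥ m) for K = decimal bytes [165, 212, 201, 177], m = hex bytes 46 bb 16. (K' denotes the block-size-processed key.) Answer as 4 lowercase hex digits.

245a

Key decimal bytes [165, 212, 201, 177] = a5 d4 c9 b1 is 4 bytes ≤ B = 6; zero-pad to 6 bytes: K' = a5 d4 c9 b1 00 00.
K' ⊕ ipad = 93 e2 ff 87 36 36.
Inner input = 93 e2 ff 87 36 36 ∥ 46 bb 16.
Inner hash: even-index sum = 548 mod 256 = 36; odd-index sum = 602 mod 256 = 90 → 24 5a.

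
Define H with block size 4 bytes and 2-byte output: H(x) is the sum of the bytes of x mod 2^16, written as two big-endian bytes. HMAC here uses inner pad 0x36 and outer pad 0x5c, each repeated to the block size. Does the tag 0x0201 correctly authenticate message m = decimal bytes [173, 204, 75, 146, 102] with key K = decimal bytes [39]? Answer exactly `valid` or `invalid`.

Key decimal bytes [39] = 27 is 1 byte ≤ B = 4; zero-pad to 4 bytes: K' = 27 00 00 00.
K' ⊕ ipad = 11 36 36 36; K' ⊕ opad = 7b 5c 5c 5c.
Inner hash: sum = 17+54+54+54+173+204+75+146+102 = 879 → 03 6f.
Outer hash (recomputed tag): sum = 123+92+92+92+3+111 = 513 → 02 01.
Recomputed tag = 0201; claimed = 0201 → match.

valid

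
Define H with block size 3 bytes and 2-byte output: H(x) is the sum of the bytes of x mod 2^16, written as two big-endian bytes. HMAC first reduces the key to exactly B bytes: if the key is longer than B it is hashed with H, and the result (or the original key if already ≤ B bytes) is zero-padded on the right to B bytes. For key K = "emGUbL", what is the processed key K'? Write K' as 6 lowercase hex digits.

|K| = 6 > B = 3, so first hash the key.
H(K): sum = 101+109+71+85+98+76 = 540 → 02 1c.
Zero-pad H(K) = 02 1c to 3 bytes: K' = 02 1c 00.

021c00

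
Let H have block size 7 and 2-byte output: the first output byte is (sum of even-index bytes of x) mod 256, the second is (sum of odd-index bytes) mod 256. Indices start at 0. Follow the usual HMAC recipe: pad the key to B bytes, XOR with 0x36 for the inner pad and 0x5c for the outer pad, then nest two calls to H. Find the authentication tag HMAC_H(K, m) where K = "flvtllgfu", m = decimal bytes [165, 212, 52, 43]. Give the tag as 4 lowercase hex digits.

Key "flvtllgfu" = 66 6c 76 74 6c 6c 67 66 75 is 9 bytes > B = 7, so hash it first: H(key) = 24 b2, then zero-pad to 7 bytes: K' = 24 b2 00 00 00 00 00.
K' ⊕ ipad = 12 84 36 36 36 36 36.  K' ⊕ opad = 78 ee 5c 5c 5c 5c 5c.
Inner input = (K'⊕ipad) ∥ m = 12 84 36 36 36 36 36 ∥ a5 d4 34 2b.
Inner hash: even-index sum = 435 mod 256 = 179; odd-index sum = 457 mod 256 = 201 → b3 c9.
Outer input = (K'⊕opad) ∥ inner = 78 ee 5c 5c 5c 5c 5c ∥ b3 c9.
Outer hash (tag): even-index sum = 597 mod 256 = 85; odd-index sum = 601 mod 256 = 89 → 55 59.

5559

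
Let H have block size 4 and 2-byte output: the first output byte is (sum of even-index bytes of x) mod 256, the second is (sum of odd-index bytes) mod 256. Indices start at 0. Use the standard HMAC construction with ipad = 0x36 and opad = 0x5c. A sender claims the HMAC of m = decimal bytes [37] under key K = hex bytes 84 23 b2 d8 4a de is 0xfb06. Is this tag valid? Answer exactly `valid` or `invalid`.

Key hex bytes 84 23 b2 d8 4a de is 6 bytes > B = 4, so hash it first: H(key) = 80 d9, then zero-pad to 4 bytes: K' = 80 d9 00 00.
K' ⊕ ipad = b6 ef 36 36; K' ⊕ opad = dc 85 5c 5c.
Inner hash: even-index sum = 273 mod 256 = 17; odd-index sum = 293 mod 256 = 37 → 11 25.
Outer hash (recomputed tag): even-index sum = 329 mod 256 = 73; odd-index sum = 262 mod 256 = 6 → 49 06.
Recomputed tag = 4906; claimed = fb06 → mismatch.

invalid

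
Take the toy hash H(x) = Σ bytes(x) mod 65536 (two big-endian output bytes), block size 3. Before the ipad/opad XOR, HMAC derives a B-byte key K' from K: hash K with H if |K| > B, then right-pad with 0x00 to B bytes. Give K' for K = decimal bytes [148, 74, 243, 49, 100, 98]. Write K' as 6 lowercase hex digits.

|K| = 6 > B = 3, so first hash the key.
H(K): sum = 148+74+243+49+100+98 = 712 → 02 c8.
Zero-pad H(K) = 02 c8 to 3 bytes: K' = 02 c8 00.

02c800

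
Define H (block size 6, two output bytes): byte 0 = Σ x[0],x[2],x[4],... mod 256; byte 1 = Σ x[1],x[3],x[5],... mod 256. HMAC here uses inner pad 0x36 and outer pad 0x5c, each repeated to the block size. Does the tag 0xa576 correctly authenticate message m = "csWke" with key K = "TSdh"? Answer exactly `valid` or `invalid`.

valid

Key "TSdh" = 54 53 64 68 is 4 bytes ≤ B = 6; zero-pad to 6 bytes: K' = 54 53 64 68 00 00.
K' ⊕ ipad = 62 65 52 5e 36 36; K' ⊕ opad = 08 0f 38 34 5c 5c.
Inner hash: even-index sum = 521 mod 256 = 9; odd-index sum = 471 mod 256 = 215 → 09 d7.
Outer hash (recomputed tag): even-index sum = 165 mod 256 = 165; odd-index sum = 374 mod 256 = 118 → a5 76.
Recomputed tag = a576; claimed = a576 → match.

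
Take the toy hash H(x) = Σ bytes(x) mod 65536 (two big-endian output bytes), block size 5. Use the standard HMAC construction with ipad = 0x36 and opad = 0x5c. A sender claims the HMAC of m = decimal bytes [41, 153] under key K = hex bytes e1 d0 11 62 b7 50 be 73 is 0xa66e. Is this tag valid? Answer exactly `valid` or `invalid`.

invalid

Key hex bytes e1 d0 11 62 b7 50 be 73 is 8 bytes > B = 5, so hash it first: H(key) = 04 5c, then zero-pad to 5 bytes: K' = 04 5c 00 00 00.
K' ⊕ ipad = 32 6a 36 36 36; K' ⊕ opad = 58 00 5c 5c 5c.
Inner hash: sum = 50+106+54+54+54+41+153 = 512 → 02 00.
Outer hash (recomputed tag): sum = 88+0+92+92+92+2+0 = 366 → 01 6e.
Recomputed tag = 016e; claimed = a66e → mismatch.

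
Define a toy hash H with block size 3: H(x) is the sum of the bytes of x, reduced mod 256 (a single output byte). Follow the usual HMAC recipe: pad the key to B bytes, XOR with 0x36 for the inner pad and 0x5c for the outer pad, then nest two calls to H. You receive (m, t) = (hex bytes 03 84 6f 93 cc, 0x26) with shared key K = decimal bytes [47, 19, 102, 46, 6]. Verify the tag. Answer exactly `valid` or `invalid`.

Key decimal bytes [47, 19, 102, 46, 6] = 2f 13 66 2e 06 is 5 bytes > B = 3, so hash it first: H(key) = dc, then zero-pad to 3 bytes: K' = dc 00 00.
K' ⊕ ipad = ea 36 36; K' ⊕ opad = 80 5c 5c.
Inner hash: sum = 234+54+54+3+132+111+147+204 = 939; mod 256 = 171 → ab.
Outer hash (recomputed tag): sum = 128+92+92+171 = 483; mod 256 = 227 → e3.
Recomputed tag = e3; claimed = 26 → mismatch.

invalid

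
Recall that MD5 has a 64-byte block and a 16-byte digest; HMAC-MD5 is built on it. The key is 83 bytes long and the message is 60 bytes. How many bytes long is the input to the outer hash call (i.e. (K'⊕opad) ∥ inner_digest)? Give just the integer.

80

Key is 83 > 64 bytes, so it is hashed to 16 bytes then zero-padded to 64: |K'| = 64.
Outer input = (K'⊕opad) ∥ H(inner) → 64 + 16 = 80 bytes.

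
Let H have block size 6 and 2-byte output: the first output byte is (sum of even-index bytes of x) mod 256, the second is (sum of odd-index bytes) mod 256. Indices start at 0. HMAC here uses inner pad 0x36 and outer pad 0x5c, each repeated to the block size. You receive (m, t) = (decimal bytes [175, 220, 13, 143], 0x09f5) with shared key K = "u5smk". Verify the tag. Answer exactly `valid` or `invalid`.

invalid

Key "u5smk" = 75 35 73 6d 6b is 5 bytes ≤ B = 6; zero-pad to 6 bytes: K' = 75 35 73 6d 6b 00.
K' ⊕ ipad = 43 03 45 5b 5d 36; K' ⊕ opad = 29 69 2f 31 37 5c.
Inner hash: even-index sum = 417 mod 256 = 161; odd-index sum = 511 mod 256 = 255 → a1 ff.
Outer hash (recomputed tag): even-index sum = 304 mod 256 = 48; odd-index sum = 501 mod 256 = 245 → 30 f5.
Recomputed tag = 30f5; claimed = 09f5 → mismatch.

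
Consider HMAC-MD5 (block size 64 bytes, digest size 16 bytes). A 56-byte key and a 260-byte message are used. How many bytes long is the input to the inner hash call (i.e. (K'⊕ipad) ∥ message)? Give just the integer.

Key is 56 ≤ 64 bytes, zero-padded: |K'| = 64.
Inner input = (K'⊕ipad) ∥ m → 64 + 260 = 324 bytes.

324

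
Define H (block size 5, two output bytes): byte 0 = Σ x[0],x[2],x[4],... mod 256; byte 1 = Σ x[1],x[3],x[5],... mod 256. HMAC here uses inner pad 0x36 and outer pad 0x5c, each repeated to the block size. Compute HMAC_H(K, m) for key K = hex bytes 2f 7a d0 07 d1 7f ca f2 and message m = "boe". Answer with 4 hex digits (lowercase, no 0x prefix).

3f91

Key hex bytes 2f 7a d0 07 d1 7f ca f2 is 8 bytes > B = 5, so hash it first: H(key) = 9a f2, then zero-pad to 5 bytes: K' = 9a f2 00 00 00.
K' ⊕ ipad = ac c4 36 36 36.  K' ⊕ opad = c6 ae 5c 5c 5c.
Inner input = (K'⊕ipad) ∥ m = ac c4 36 36 36 ∥ 62 6f 65.
Inner hash: even-index sum = 391 mod 256 = 135; odd-index sum = 449 mod 256 = 193 → 87 c1.
Outer input = (K'⊕opad) ∥ inner = c6 ae 5c 5c 5c ∥ 87 c1.
Outer hash (tag): even-index sum = 575 mod 256 = 63; odd-index sum = 401 mod 256 = 145 → 3f 91.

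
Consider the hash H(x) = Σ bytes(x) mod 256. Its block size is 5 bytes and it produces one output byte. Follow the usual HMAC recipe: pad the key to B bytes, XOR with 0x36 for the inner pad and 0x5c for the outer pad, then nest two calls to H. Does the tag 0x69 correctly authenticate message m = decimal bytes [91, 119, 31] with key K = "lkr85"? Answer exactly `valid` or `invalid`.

invalid

Key "lkr85" = 6c 6b 72 38 35 is exactly B = 5 bytes: K' = 6c 6b 72 38 35.
K' ⊕ ipad = 5a 5d 44 0e 03; K' ⊕ opad = 30 37 2e 64 69.
Inner hash: sum = 90+93+68+14+3+91+119+31 = 509; mod 256 = 253 → fd.
Outer hash (recomputed tag): sum = 48+55+46+100+105+253 = 607; mod 256 = 95 → 5f.
Recomputed tag = 5f; claimed = 69 → mismatch.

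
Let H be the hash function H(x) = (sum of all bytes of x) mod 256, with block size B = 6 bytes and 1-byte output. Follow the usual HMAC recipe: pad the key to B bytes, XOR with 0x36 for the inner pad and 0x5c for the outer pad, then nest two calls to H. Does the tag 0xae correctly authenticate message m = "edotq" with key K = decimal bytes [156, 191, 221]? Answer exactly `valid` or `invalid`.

invalid

Key decimal bytes [156, 191, 221] = 9c bf dd is 3 bytes ≤ B = 6; zero-pad to 6 bytes: K' = 9c bf dd 00 00 00.
K' ⊕ ipad = aa 89 eb 36 36 36; K' ⊕ opad = c0 e3 81 5c 5c 5c.
Inner hash: sum = 170+137+235+54+54+54+101+100+111+116+113 = 1245; mod 256 = 221 → dd.
Outer hash (recomputed tag): sum = 192+227+129+92+92+92+221 = 1045; mod 256 = 21 → 15.
Recomputed tag = 15; claimed = ae → mismatch.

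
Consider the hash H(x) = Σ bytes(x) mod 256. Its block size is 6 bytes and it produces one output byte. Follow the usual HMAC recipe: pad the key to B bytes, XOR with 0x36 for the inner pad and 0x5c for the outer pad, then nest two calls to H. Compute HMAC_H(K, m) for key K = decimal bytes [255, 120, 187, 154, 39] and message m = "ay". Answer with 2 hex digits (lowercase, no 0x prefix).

bc

Key decimal bytes [255, 120, 187, 154, 39] = ff 78 bb 9a 27 is 5 bytes ≤ B = 6; zero-pad to 6 bytes: K' = ff 78 bb 9a 27 00.
K' ⊕ ipad = c9 4e 8d ac 11 36.  K' ⊕ opad = a3 24 e7 c6 7b 5c.
Inner input = (K'⊕ipad) ∥ m = c9 4e 8d ac 11 36 ∥ 61 79.
Inner hash: sum = 201+78+141+172+17+54+97+121 = 881; mod 256 = 113 → 71.
Outer input = (K'⊕opad) ∥ inner = a3 24 e7 c6 7b 5c ∥ 71.
Outer hash (tag): sum = 163+36+231+198+123+92+113 = 956; mod 256 = 188 → bc.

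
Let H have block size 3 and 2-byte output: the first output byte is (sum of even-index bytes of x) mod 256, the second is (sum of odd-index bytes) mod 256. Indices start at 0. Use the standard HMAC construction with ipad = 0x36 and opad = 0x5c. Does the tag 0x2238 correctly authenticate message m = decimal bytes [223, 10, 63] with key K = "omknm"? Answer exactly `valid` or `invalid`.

invalid

Key "omknm" = 6f 6d 6b 6e 6d is 5 bytes > B = 3, so hash it first: H(key) = 47 db, then zero-pad to 3 bytes: K' = 47 db 00.
K' ⊕ ipad = 71 ed 36; K' ⊕ opad = 1b 87 5c.
Inner hash: even-index sum = 177 mod 256 = 177; odd-index sum = 523 mod 256 = 11 → b1 0b.
Outer hash (recomputed tag): even-index sum = 130 mod 256 = 130; odd-index sum = 312 mod 256 = 56 → 82 38.
Recomputed tag = 8238; claimed = 2238 → mismatch.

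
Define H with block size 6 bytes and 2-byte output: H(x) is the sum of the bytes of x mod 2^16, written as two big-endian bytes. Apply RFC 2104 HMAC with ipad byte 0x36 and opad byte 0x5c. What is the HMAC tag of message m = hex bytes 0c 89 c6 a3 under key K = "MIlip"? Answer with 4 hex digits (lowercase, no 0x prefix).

0144

Key "MIlip" = 4d 49 6c 69 70 is 5 bytes ≤ B = 6; zero-pad to 6 bytes: K' = 4d 49 6c 69 70 00.
K' ⊕ ipad = 7b 7f 5a 5f 46 36.  K' ⊕ opad = 11 15 30 35 2c 5c.
Inner input = (K'⊕ipad) ∥ m = 7b 7f 5a 5f 46 36 ∥ 0c 89 c6 a3.
Inner hash: sum = 123+127+90+95+70+54+12+137+198+163 = 1069 → 04 2d.
Outer input = (K'⊕opad) ∥ inner = 11 15 30 35 2c 5c ∥ 04 2d.
Outer hash (tag): sum = 17+21+48+53+44+92+4+45 = 324 → 01 44.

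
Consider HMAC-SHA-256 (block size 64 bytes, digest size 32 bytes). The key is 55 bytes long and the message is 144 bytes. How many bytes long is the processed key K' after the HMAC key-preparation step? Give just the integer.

64

Key is 55 ≤ 64 bytes, zero-padded: |K'| = 64.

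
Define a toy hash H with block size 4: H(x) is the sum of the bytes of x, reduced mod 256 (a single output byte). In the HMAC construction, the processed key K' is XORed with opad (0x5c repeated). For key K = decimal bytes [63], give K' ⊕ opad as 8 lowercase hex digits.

Key decimal bytes [63] = 3f is 1 byte ≤ B = 4; zero-pad to 4 bytes: K' = 3f 00 00 00.
XOR each byte with 0x5c: 3f⊕5c=63, 00⊕5c=5c, 00⊕5c=5c, 00⊕5c=5c.

635c5c5c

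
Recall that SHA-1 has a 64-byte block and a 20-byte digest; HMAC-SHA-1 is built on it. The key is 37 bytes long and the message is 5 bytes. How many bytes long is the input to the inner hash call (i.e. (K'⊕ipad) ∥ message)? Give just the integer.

Key is 37 ≤ 64 bytes, zero-padded: |K'| = 64.
Inner input = (K'⊕ipad) ∥ m → 64 + 5 = 69 bytes.

69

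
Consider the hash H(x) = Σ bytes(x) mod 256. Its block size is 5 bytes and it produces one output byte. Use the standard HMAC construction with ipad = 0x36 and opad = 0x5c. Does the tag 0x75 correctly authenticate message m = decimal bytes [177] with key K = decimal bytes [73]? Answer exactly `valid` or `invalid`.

invalid

Key decimal bytes [73] = 49 is 1 byte ≤ B = 5; zero-pad to 5 bytes: K' = 49 00 00 00 00.
K' ⊕ ipad = 7f 36 36 36 36; K' ⊕ opad = 15 5c 5c 5c 5c.
Inner hash: sum = 127+54+54+54+54+177 = 520; mod 256 = 8 → 08.
Outer hash (recomputed tag): sum = 21+92+92+92+92+8 = 397; mod 256 = 141 → 8d.
Recomputed tag = 8d; claimed = 75 → mismatch.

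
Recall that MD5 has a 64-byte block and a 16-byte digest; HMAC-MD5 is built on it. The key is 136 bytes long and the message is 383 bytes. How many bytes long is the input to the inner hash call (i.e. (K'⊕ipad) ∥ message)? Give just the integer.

447

Key is 136 > 64 bytes, so it is hashed to 16 bytes then zero-padded to 64: |K'| = 64.
Inner input = (K'⊕ipad) ∥ m → 64 + 383 = 447 bytes.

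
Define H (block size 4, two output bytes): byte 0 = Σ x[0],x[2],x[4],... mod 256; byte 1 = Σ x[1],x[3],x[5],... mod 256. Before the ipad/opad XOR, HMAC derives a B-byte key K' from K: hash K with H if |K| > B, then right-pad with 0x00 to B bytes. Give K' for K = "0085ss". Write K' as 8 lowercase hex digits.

|K| = 6 > B = 4, so first hash the key.
H(K): even-index sum = 219 mod 256 = 219; odd-index sum = 216 mod 256 = 216 → db d8.
Zero-pad H(K) = db d8 to 4 bytes: K' = db d8 00 00.

dbd80000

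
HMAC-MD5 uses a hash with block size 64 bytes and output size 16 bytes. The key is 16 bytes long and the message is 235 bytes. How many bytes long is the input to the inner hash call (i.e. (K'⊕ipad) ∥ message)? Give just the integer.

299

Key is 16 ≤ 64 bytes, zero-padded: |K'| = 64.
Inner input = (K'⊕ipad) ∥ m → 64 + 235 = 299 bytes.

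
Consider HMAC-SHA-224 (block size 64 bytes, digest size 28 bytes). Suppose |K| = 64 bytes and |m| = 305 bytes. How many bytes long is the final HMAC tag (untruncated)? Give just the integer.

The tag is one SHA-224 digest: 28 bytes.

28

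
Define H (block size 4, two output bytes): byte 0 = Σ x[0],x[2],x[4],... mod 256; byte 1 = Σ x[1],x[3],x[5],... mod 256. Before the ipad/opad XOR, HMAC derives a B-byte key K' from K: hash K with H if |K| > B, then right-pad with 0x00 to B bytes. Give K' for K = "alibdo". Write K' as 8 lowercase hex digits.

2e3d0000

|K| = 6 > B = 4, so first hash the key.
H(K): even-index sum = 302 mod 256 = 46; odd-index sum = 317 mod 256 = 61 → 2e 3d.
Zero-pad H(K) = 2e 3d to 4 bytes: K' = 2e 3d 00 00.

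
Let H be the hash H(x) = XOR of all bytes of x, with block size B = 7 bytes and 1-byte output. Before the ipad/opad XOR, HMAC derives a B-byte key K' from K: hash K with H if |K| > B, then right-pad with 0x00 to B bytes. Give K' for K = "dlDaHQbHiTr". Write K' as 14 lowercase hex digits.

|K| = 11 > B = 7, so first hash the key.
H(K): XOR 64⊕6c⊕44⊕61⊕48⊕51⊕62⊕48⊕69⊕54⊕72 = 51.
Zero-pad H(K) = 51 to 7 bytes: K' = 51 00 00 00 00 00 00.

51000000000000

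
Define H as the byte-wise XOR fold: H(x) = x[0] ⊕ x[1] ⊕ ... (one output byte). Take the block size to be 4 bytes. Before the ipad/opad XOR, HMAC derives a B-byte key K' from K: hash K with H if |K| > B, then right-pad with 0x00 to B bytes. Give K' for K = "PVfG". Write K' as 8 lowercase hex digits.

Key "PVfG" = 50 56 66 47 is exactly B = 4 bytes: K' = 50 56 66 47.

50566647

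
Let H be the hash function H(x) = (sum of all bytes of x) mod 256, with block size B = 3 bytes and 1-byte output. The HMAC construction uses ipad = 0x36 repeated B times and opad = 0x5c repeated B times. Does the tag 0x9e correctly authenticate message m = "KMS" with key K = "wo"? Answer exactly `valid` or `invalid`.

Key "wo" = 77 6f is 2 bytes ≤ B = 3; zero-pad to 3 bytes: K' = 77 6f 00.
K' ⊕ ipad = 41 59 36; K' ⊕ opad = 2b 33 5c.
Inner hash: sum = 65+89+54+75+77+83 = 443; mod 256 = 187 → bb.
Outer hash (recomputed tag): sum = 43+51+92+187 = 373; mod 256 = 117 → 75.
Recomputed tag = 75; claimed = 9e → mismatch.

invalid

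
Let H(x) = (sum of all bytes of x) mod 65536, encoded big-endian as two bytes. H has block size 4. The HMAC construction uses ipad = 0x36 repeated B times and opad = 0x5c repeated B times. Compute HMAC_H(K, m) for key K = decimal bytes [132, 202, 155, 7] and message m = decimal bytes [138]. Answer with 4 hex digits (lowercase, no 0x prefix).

Key decimal bytes [132, 202, 155, 7] = 84 ca 9b 07 is exactly B = 4 bytes: K' = 84 ca 9b 07.
K' ⊕ ipad = b2 fc ad 31.  K' ⊕ opad = d8 96 c7 5b.
Inner input = (K'⊕ipad) ∥ m = b2 fc ad 31 ∥ 8a.
Inner hash: sum = 178+252+173+49+138 = 790 → 03 16.
Outer input = (K'⊕opad) ∥ inner = d8 96 c7 5b ∥ 03 16.
Outer hash (tag): sum = 216+150+199+91+3+22 = 681 → 02 a9.

02a9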